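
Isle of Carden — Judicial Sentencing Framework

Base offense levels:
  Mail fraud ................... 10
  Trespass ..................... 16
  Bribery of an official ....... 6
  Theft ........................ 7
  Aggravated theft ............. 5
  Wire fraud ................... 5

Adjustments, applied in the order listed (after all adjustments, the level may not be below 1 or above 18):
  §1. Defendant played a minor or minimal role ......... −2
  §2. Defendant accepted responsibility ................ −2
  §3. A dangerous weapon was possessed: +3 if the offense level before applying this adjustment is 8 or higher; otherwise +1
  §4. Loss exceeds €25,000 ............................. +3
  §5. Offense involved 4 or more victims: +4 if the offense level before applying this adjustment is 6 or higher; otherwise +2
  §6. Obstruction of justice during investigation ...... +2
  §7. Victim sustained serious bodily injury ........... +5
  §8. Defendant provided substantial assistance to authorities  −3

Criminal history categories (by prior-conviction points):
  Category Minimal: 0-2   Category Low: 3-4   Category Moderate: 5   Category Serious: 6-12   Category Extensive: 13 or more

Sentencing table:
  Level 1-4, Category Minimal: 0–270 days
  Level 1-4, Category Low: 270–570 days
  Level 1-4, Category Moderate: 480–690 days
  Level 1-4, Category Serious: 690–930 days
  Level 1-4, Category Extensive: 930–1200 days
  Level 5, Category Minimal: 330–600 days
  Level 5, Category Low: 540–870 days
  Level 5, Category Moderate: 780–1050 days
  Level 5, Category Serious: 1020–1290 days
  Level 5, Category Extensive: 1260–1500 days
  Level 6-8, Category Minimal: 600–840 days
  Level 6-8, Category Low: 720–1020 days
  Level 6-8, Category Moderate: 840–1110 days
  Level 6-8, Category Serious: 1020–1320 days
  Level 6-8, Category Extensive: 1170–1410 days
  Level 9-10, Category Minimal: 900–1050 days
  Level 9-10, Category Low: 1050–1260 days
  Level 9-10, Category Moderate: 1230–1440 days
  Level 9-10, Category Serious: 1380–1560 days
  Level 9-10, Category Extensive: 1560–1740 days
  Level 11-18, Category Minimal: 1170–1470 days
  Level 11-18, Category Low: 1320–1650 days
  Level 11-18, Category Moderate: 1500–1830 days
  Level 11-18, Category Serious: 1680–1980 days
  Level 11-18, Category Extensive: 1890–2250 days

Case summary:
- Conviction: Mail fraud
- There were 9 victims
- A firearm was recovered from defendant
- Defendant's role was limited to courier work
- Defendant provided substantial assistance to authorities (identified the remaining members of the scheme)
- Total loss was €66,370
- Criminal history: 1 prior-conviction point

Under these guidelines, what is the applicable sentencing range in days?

Base offense level for mail fraud: 10.
§1 applies: 10 − 2 = 8.
§3 applies (level before this adjustment is 8 ≥ 8, so +3): 8 + 3 = 11.
§4 applies: 11 + 3 = 14.
§5 applies (level before this adjustment is 14 ≥ 6, so +4): 14 + 4 = 18.
§8 applies: 18 − 3 = 15.
Final offense level: 15.
Criminal history: 1 prior point → Category Minimal (0-2).
Level 15 falls in the 11-18 band.
Grid: Level 11-18 × Category Minimal = 1170-1470 days.

1170-1470 days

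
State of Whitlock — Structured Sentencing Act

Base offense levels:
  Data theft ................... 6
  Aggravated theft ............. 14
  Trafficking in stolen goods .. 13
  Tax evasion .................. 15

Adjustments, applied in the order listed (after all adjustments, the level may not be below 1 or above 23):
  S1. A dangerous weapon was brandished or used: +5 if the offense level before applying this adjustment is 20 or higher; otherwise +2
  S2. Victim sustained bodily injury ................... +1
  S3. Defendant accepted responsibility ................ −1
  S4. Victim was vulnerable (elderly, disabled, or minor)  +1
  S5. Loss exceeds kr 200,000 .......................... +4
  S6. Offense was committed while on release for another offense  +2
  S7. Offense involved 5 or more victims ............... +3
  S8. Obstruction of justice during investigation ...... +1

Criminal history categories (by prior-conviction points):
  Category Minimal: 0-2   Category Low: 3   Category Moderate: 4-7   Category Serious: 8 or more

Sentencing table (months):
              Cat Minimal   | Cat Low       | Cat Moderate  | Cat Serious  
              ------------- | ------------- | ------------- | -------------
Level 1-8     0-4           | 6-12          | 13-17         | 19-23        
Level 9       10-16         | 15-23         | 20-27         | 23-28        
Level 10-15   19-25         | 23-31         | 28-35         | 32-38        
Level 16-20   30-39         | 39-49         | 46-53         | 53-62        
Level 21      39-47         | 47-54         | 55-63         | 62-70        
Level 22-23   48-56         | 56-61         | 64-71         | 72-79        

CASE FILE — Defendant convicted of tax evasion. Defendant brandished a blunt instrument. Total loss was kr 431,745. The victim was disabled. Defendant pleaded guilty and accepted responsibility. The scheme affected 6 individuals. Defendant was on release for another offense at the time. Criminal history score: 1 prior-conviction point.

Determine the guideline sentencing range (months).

Base offense level for tax evasion: 15.
S1 applies (level before this adjustment is 15 < 20, so +2): 15 + 2 = 17.
S2 does not apply.
S3 applies: 17 − 1 = 16.
S4 applies: 16 + 1 = 17.
S5 applies: 17 + 4 = 21.
S6 applies: 21 + 2 = 23.
S7 applies: 23 + 3 = 26.
Level 26 exceeds the maximum of 23; capped at 23.
Final offense level: 23.
Criminal history: 1 prior point → Category Minimal (0-2).
Level 23 falls in the 22-23 band.
Grid: Level 22-23 × Category Minimal = 48-56 months.

48-56 months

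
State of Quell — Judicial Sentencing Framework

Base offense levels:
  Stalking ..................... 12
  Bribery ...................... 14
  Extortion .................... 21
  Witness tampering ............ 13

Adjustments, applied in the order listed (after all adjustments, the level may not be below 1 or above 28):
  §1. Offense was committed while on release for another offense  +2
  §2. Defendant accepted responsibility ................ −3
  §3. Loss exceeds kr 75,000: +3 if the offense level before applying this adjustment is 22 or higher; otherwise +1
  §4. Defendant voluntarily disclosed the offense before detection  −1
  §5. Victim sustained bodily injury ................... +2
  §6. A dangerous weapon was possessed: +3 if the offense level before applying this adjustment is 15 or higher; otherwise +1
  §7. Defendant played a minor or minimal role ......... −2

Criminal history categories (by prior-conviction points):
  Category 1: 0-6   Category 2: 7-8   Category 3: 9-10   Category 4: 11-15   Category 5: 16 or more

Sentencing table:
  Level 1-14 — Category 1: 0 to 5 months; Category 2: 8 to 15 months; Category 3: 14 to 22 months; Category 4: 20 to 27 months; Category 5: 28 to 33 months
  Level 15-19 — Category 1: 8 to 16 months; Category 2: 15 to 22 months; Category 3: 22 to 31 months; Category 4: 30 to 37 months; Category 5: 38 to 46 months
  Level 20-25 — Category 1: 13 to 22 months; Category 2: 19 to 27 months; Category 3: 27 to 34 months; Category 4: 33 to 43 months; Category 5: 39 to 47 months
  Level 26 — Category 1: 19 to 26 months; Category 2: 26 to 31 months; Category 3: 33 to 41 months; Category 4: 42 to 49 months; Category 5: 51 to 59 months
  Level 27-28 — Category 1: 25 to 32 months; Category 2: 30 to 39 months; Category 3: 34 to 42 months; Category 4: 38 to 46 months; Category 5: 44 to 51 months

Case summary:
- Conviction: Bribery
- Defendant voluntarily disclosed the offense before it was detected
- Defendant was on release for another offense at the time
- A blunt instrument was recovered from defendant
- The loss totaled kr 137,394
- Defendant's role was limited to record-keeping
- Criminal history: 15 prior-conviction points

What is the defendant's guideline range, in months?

30-37 months

Base offense level for bribery: 14.
§1 applies: 14 + 2 = 16.
§2 does not apply.
§3 applies (level before this adjustment is 16 < 22, so +1): 16 + 1 = 17.
§4 applies: 17 − 1 = 16.
§5 does not apply.
§6 applies (level before this adjustment is 16 ≥ 15, so +3): 16 + 3 = 19.
§7 applies: 19 − 2 = 17.
Final offense level: 17.
Criminal history: 15 prior points → Category 4 (11-15).
Level 17 falls in the 15-19 band.
Grid: Level 15-19 × Category 4 = 30-37 months.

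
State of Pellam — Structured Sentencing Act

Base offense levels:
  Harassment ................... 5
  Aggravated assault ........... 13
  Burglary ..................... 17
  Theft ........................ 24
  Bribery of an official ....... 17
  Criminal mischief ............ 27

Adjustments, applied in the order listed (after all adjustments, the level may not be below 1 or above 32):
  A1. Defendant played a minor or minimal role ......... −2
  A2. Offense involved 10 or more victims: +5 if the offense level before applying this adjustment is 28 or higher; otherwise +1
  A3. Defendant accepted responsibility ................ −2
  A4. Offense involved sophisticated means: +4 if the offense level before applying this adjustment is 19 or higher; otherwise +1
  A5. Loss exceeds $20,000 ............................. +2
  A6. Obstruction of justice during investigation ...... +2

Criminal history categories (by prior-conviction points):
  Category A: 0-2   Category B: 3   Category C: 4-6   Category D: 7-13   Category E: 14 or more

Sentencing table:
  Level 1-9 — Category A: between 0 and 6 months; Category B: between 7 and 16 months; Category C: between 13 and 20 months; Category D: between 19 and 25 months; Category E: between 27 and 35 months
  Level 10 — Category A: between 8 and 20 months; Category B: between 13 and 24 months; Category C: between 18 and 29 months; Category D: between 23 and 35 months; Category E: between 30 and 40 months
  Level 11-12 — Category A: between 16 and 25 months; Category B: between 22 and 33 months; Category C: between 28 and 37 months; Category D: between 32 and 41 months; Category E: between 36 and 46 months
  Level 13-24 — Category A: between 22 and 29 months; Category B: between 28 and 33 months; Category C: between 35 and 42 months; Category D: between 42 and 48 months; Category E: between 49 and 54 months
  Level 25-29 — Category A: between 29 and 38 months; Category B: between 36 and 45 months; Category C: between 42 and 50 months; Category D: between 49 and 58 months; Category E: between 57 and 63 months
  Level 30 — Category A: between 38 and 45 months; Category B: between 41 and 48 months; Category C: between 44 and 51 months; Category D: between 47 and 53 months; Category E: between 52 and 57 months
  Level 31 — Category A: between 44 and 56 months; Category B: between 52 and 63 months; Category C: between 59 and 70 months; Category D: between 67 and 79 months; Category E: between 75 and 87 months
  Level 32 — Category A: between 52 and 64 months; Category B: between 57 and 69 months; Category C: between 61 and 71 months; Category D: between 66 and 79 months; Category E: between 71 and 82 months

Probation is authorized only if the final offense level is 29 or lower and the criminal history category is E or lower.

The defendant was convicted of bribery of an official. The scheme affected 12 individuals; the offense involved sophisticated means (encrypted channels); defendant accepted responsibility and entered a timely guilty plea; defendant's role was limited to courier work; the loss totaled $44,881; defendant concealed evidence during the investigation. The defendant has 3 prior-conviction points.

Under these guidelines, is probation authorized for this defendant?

Base offense level for bribery of an official: 17.
A1 applies: 17 − 2 = 15.
A2 applies (level before this adjustment is 15 < 28, so +1): 15 + 1 = 16.
A3 applies: 16 − 2 = 14.
A4 applies (level before this adjustment is 14 < 19, so +1): 14 + 1 = 15.
A5 applies: 15 + 2 = 17.
A6 applies: 17 + 2 = 19.
Final offense level: 19.
Criminal history: 3 prior points → Category B (3).
Level 19 falls in the 13-24 band.
Grid: Level 13-24 × Category B = 28-33 months.
Probation check: level 19 ≤ 29 and category B ≤ E → eligible.

Yes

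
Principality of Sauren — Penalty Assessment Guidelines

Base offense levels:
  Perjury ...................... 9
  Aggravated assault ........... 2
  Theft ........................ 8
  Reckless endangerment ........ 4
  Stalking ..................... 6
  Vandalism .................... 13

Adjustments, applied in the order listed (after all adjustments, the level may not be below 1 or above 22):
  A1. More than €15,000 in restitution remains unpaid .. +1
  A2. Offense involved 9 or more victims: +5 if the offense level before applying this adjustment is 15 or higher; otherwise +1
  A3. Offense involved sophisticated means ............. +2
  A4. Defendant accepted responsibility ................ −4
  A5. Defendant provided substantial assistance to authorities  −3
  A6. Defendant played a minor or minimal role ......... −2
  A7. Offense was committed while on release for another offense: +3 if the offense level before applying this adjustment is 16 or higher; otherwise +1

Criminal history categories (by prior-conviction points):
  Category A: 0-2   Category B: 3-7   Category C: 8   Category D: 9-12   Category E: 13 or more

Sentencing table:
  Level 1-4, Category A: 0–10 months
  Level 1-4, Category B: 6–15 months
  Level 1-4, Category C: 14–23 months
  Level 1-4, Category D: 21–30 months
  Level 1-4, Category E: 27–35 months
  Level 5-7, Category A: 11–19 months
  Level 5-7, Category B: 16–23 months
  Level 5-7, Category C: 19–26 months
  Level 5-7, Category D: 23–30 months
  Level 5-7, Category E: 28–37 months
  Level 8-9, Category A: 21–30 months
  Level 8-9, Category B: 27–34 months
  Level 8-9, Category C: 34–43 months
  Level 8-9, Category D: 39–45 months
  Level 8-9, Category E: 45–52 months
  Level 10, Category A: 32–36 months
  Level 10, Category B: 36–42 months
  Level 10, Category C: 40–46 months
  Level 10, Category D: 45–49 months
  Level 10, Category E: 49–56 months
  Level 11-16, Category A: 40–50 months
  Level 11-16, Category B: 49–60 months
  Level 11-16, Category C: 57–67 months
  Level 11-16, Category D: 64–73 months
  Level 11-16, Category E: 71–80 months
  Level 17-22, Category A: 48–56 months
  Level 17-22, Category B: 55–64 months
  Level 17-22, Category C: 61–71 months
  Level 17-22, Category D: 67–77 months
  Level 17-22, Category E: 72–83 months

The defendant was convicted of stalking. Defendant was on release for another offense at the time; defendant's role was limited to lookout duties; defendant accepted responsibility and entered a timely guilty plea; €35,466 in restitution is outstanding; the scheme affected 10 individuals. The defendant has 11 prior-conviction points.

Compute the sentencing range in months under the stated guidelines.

21-30 months

Base offense level for stalking: 6.
A1 applies: 6 + 1 = 7.
A2 applies (level before this adjustment is 7 < 15, so +1): 7 + 1 = 8.
A3 does not apply.
A4 applies: 8 − 4 = 4.
A6 applies: 4 − 2 = 2.
A7 applies (level before this adjustment is 2 < 16, so +1): 2 + 1 = 3.
Final offense level: 3.
Criminal history: 11 prior points → Category D (9-12).
Level 3 falls in the 1-4 band.
Grid: Level 1-4 × Category D = 21-30 months.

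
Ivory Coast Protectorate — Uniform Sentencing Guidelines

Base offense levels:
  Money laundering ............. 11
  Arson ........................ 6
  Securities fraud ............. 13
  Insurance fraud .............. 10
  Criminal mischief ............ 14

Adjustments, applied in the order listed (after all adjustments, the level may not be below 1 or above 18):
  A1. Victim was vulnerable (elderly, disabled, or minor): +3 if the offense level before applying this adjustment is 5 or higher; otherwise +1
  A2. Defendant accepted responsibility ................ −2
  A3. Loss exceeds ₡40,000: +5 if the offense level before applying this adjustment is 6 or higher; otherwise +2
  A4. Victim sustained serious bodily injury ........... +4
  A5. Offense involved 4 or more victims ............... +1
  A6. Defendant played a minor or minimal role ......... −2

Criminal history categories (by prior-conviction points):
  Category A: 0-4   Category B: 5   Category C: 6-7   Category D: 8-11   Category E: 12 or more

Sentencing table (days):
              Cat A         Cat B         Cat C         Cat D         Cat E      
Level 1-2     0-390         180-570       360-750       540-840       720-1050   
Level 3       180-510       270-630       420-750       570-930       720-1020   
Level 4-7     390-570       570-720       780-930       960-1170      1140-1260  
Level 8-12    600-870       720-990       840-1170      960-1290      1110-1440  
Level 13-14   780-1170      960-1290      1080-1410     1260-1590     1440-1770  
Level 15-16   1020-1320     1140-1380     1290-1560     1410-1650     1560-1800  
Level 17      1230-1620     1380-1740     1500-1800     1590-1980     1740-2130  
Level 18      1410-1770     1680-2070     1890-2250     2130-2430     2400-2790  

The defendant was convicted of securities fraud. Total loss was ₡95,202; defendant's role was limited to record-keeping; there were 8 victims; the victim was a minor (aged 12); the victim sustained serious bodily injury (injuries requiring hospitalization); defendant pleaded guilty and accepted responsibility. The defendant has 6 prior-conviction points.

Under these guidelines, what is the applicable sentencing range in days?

1890-2250 days

Base offense level for securities fraud: 13.
A1 applies (level before this adjustment is 13 ≥ 5, so +3): 13 + 3 = 16.
A2 applies: 16 − 2 = 14.
A3 applies (level before this adjustment is 14 ≥ 6, so +5): 14 + 5 = 19.
A4 applies: 19 + 4 = 23.
A5 applies: 23 + 1 = 24.
A6 applies: 24 − 2 = 22.
Level 22 exceeds the maximum of 18; capped at 18.
Final offense level: 18.
Criminal history: 6 prior points → Category C (6-7).
Level 18 falls in the 18 band.
Grid: Level 18 × Category C = 1890-2250 days.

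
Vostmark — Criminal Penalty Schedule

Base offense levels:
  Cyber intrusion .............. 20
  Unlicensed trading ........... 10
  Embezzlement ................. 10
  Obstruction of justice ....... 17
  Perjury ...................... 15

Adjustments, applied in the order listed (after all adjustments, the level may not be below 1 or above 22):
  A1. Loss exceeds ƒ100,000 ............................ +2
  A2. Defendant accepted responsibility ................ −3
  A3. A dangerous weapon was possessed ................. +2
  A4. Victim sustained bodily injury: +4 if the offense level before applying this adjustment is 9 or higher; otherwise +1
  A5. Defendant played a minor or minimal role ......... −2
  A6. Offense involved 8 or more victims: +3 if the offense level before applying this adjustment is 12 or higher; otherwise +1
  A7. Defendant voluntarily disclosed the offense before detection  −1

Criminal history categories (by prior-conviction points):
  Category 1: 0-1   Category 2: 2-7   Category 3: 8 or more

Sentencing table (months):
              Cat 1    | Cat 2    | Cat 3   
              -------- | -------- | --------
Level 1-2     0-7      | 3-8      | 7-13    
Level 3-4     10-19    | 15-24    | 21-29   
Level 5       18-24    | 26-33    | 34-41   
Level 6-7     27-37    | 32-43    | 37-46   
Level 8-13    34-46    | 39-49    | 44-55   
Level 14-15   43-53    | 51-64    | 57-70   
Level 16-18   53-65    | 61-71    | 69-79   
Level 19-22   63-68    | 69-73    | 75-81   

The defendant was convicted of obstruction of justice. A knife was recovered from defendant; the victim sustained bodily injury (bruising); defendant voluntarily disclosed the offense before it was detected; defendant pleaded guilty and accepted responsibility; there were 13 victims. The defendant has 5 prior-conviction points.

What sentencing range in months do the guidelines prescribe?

Base offense level for obstruction of justice: 17.
A1 does not apply.
A2 applies: 17 − 3 = 14.
A3 applies: 14 + 2 = 16.
A4 applies (level before this adjustment is 16 ≥ 9, so +4): 16 + 4 = 20.
A6 applies (level before this adjustment is 20 ≥ 12, so +3): 20 + 3 = 23.
A7 applies: 23 − 1 = 22.
Final offense level: 22.
Criminal history: 5 prior points → Category 2 (2-7).
Level 22 falls in the 19-22 band.
Grid: Level 19-22 × Category 2 = 69-73 months.

69-73 months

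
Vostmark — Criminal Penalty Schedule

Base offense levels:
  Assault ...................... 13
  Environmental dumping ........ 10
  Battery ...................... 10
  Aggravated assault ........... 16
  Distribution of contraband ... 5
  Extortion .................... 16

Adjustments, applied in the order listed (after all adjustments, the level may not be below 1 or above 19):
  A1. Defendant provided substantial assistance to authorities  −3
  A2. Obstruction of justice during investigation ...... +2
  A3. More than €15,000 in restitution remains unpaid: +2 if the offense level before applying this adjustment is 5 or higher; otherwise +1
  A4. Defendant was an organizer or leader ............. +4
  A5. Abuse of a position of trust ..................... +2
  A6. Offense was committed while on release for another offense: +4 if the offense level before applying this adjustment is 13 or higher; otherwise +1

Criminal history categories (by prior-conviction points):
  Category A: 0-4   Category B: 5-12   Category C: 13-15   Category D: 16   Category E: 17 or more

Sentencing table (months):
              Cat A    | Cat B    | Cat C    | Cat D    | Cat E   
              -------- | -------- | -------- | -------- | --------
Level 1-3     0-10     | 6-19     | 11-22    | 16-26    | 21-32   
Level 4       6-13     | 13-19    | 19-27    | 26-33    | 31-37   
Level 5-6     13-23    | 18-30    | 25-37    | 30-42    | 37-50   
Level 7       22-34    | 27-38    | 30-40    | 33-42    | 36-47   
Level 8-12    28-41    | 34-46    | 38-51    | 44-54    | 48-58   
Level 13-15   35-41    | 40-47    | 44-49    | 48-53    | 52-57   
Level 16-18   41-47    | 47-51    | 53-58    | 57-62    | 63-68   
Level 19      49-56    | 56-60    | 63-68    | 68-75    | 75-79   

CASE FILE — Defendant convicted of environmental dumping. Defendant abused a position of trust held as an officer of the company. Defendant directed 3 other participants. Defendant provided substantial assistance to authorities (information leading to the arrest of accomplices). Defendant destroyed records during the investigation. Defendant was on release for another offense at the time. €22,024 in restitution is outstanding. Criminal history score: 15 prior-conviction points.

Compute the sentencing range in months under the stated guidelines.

63-68 months

Base offense level for environmental dumping: 10.
A1 applies: 10 − 3 = 7.
A2 applies: 7 + 2 = 9.
A3 applies (level before this adjustment is 9 ≥ 5, so +2): 9 + 2 = 11.
A4 applies: 11 + 4 = 15.
A5 applies: 15 + 2 = 17.
A6 applies (level before this adjustment is 17 ≥ 13, so +4): 17 + 4 = 21.
Level 21 exceeds the maximum of 19; capped at 19.
Final offense level: 19.
Criminal history: 15 prior points → Category C (13-15).
Level 19 falls in the 19 band.
Grid: Level 19 × Category C = 63-68 months.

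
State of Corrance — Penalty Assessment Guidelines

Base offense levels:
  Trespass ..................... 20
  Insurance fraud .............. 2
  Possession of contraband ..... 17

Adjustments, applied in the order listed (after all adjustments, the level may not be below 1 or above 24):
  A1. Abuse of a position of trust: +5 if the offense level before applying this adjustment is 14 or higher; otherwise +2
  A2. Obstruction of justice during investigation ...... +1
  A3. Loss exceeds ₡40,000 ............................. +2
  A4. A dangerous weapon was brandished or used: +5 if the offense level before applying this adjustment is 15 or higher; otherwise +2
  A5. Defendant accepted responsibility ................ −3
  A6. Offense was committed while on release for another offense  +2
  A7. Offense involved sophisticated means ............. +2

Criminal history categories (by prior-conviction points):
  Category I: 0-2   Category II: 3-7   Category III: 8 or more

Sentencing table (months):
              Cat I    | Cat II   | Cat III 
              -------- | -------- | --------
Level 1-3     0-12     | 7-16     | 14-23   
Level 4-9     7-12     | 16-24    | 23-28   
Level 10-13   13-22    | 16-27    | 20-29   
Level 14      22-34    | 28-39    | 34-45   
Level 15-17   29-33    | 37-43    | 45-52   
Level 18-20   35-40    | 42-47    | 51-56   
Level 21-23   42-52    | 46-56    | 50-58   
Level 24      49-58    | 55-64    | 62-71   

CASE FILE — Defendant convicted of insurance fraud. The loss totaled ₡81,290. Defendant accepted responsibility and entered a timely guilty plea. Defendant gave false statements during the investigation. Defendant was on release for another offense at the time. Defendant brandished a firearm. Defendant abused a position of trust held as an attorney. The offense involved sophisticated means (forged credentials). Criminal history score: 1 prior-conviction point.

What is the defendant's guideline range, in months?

13-22 months

Base offense level for insurance fraud: 2.
A1 applies (level before this adjustment is 2 < 14, so +2): 2 + 2 = 4.
A2 applies: 4 + 1 = 5.
A3 applies: 5 + 2 = 7.
A4 applies (level before this adjustment is 7 < 15, so +2): 7 + 2 = 9.
A5 applies: 9 − 3 = 6.
A6 applies: 6 + 2 = 8.
A7 applies: 8 + 2 = 10.
Final offense level: 10.
Criminal history: 1 prior point → Category I (0-2).
Level 10 falls in the 10-13 band.
Grid: Level 10-13 × Category I = 13-22 months.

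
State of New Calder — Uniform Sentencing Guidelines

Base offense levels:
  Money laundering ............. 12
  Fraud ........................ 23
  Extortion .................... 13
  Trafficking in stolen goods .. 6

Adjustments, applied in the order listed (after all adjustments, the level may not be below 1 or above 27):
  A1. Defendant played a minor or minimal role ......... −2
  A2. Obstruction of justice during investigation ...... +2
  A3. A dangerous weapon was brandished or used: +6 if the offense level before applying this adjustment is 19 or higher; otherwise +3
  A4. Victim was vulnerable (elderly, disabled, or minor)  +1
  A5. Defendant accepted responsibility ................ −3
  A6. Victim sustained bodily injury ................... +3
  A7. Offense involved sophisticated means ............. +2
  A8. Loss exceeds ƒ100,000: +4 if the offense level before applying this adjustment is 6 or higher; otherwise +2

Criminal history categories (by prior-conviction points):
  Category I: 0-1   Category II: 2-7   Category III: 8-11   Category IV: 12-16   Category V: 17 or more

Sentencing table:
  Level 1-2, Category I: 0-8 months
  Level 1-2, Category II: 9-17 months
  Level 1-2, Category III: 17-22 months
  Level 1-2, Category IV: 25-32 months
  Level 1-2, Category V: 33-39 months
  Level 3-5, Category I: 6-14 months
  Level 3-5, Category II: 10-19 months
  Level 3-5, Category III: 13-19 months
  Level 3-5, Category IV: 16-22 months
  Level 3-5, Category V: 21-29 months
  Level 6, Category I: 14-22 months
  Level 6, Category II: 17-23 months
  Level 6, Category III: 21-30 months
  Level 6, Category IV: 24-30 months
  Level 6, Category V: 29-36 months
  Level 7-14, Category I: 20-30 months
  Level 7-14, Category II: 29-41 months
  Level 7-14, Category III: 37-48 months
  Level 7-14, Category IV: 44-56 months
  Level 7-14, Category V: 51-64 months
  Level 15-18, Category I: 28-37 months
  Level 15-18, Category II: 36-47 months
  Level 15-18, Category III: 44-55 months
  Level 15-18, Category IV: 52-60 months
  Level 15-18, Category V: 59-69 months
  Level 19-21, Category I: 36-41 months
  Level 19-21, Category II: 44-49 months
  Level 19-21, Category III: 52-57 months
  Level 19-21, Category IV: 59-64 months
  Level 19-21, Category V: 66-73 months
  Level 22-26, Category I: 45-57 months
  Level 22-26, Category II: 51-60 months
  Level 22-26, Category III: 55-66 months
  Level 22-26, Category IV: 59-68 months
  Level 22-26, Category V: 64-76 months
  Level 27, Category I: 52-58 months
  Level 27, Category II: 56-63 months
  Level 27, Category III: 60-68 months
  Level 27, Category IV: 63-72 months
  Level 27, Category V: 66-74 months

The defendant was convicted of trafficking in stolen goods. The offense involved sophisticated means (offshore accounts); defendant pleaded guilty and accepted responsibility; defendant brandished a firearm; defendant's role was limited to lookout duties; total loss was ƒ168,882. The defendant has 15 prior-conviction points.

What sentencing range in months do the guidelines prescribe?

44-56 months

Base offense level for trafficking in stolen goods: 6.
A1 applies: 6 − 2 = 4.
A3 applies (level before this adjustment is 4 < 19, so +3): 4 + 3 = 7.
A4 does not apply.
A5 applies: 7 − 3 = 4.
A6 does not apply.
A7 applies: 4 + 2 = 6.
A8 applies (level before this adjustment is 6 ≥ 6, so +4): 6 + 4 = 10.
Final offense level: 10.
Criminal history: 15 prior points → Category IV (12-16).
Level 10 falls in the 7-14 band.
Grid: Level 7-14 × Category IV = 44-56 months.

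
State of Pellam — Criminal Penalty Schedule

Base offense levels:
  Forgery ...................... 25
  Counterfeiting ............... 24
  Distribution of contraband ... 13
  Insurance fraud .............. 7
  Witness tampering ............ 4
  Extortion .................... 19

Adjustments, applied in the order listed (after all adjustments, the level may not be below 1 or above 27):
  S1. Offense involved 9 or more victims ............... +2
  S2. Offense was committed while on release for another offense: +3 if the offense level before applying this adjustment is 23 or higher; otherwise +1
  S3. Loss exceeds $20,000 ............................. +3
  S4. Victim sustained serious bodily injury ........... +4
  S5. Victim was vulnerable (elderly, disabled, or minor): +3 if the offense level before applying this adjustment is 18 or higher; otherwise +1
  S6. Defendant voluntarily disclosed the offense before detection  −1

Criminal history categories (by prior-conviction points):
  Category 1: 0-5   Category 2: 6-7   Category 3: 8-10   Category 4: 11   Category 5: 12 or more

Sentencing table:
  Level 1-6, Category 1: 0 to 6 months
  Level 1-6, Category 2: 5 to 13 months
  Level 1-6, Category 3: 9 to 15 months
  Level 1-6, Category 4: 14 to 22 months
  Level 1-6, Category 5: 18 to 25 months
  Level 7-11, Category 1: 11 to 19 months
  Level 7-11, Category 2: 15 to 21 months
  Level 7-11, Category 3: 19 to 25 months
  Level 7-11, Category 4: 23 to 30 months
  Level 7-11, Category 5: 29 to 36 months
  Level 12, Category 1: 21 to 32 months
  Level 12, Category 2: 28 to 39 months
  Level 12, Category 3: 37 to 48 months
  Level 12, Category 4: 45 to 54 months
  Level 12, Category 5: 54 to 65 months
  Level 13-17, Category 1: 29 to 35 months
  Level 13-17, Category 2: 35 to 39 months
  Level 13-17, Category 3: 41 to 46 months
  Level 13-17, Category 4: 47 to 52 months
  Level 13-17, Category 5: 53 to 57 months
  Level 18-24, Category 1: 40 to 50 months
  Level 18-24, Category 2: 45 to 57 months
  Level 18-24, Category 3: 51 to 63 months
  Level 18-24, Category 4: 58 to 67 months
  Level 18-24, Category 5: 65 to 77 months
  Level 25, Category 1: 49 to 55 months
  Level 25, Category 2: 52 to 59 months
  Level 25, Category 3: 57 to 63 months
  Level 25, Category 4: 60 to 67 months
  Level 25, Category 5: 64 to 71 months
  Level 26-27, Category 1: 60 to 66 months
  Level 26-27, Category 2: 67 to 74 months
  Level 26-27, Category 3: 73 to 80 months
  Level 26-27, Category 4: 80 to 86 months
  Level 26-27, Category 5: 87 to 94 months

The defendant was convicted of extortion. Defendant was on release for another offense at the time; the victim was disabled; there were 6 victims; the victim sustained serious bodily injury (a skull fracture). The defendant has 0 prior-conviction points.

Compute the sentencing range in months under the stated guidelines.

60-66 months

Base offense level for extortion: 19.
S1 does not apply.
S2 applies (level before this adjustment is 19 < 23, so +1): 19 + 1 = 20.
S3 does not apply.
S4 applies: 20 + 4 = 24.
S5 applies (level before this adjustment is 24 ≥ 18, so +3): 24 + 3 = 27.
S6 does not apply.
Final offense level: 27.
Criminal history: 0 prior points → Category 1 (0-5).
Level 27 falls in the 26-27 band.
Grid: Level 26-27 × Category 1 = 60-66 months.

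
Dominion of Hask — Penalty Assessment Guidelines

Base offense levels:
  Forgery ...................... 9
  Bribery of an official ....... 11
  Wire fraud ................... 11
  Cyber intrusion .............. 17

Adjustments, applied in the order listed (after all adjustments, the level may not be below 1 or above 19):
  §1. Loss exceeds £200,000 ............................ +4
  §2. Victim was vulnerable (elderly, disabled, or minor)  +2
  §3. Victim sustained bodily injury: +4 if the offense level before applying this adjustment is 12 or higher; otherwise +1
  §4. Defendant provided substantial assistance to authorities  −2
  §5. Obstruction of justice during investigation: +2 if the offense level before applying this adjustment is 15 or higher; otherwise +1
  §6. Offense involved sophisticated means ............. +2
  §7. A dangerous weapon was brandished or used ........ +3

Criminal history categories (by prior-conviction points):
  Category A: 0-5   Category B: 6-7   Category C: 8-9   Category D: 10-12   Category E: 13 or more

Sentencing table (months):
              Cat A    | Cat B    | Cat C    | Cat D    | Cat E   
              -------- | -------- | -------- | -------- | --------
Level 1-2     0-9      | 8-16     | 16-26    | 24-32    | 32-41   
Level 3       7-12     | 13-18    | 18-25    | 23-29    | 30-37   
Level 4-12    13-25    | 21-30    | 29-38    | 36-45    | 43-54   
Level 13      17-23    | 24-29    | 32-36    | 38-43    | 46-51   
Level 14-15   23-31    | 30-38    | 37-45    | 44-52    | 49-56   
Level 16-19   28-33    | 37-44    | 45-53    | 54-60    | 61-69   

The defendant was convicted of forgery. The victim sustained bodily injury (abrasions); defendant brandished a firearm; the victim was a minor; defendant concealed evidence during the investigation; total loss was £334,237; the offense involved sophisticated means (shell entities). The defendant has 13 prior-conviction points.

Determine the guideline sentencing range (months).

Base offense level for forgery: 9.
§1 applies: 9 + 4 = 13.
§2 applies: 13 + 2 = 15.
§3 applies (level before this adjustment is 15 ≥ 12, so +4): 15 + 4 = 19.
§4 does not apply.
§5 applies (level before this adjustment is 19 ≥ 15, so +2): 19 + 2 = 21.
§6 applies: 21 + 2 = 23.
§7 applies: 23 + 3 = 26.
Level 26 exceeds the maximum of 19; capped at 19.
Final offense level: 19.
Criminal history: 13 prior points → Category E (13+).
Level 19 falls in the 16-19 band.
Grid: Level 16-19 × Category E = 61-69 months.

61-69 months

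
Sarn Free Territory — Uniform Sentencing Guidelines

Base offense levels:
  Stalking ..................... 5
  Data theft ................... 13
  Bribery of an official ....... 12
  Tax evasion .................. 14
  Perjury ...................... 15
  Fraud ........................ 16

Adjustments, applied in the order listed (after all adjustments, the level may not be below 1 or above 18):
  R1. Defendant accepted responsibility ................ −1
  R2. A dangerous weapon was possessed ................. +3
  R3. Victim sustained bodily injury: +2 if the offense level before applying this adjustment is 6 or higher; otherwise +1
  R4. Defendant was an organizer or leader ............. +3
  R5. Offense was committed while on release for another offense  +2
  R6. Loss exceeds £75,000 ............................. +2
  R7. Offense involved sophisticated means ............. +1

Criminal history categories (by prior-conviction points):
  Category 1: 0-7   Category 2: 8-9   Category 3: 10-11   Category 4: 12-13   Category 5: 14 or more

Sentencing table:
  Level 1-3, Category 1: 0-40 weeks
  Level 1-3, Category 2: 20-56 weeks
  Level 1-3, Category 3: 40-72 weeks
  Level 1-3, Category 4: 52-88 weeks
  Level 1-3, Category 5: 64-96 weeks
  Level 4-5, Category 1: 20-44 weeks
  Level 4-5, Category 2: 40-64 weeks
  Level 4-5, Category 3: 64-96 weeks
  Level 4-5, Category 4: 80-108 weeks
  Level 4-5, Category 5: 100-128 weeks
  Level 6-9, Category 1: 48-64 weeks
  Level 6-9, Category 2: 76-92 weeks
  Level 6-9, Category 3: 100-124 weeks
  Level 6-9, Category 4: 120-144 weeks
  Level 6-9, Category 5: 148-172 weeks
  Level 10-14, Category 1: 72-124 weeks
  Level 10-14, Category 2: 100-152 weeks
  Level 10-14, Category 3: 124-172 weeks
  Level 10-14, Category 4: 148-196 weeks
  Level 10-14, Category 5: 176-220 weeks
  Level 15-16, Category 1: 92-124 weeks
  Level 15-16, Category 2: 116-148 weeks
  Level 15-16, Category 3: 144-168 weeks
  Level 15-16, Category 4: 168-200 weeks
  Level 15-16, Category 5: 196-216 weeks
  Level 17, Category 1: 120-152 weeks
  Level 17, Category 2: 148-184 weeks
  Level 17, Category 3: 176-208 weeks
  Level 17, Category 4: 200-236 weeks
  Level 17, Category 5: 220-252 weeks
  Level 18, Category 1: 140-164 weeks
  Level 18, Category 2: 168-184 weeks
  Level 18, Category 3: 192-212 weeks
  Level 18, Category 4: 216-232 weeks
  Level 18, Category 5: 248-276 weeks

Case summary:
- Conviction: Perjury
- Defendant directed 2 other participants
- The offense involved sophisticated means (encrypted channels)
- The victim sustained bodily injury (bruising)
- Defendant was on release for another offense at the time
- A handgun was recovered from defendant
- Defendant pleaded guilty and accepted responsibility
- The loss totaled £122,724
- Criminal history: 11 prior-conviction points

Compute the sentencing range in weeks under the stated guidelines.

192-212 weeks

Base offense level for perjury: 15.
R1 applies: 15 − 1 = 14.
R2 applies: 14 + 3 = 17.
R3 applies (level before this adjustment is 17 ≥ 6, so +2): 17 + 2 = 19.
R4 applies: 19 + 3 = 22.
R5 applies: 22 + 2 = 24.
R6 applies: 24 + 2 = 26.
R7 applies: 26 + 1 = 27.
Level 27 exceeds the maximum of 18; capped at 18.
Final offense level: 18.
Criminal history: 11 prior points → Category 3 (10-11).
Level 18 falls in the 18 band.
Grid: Level 18 × Category 3 = 192-212 weeks.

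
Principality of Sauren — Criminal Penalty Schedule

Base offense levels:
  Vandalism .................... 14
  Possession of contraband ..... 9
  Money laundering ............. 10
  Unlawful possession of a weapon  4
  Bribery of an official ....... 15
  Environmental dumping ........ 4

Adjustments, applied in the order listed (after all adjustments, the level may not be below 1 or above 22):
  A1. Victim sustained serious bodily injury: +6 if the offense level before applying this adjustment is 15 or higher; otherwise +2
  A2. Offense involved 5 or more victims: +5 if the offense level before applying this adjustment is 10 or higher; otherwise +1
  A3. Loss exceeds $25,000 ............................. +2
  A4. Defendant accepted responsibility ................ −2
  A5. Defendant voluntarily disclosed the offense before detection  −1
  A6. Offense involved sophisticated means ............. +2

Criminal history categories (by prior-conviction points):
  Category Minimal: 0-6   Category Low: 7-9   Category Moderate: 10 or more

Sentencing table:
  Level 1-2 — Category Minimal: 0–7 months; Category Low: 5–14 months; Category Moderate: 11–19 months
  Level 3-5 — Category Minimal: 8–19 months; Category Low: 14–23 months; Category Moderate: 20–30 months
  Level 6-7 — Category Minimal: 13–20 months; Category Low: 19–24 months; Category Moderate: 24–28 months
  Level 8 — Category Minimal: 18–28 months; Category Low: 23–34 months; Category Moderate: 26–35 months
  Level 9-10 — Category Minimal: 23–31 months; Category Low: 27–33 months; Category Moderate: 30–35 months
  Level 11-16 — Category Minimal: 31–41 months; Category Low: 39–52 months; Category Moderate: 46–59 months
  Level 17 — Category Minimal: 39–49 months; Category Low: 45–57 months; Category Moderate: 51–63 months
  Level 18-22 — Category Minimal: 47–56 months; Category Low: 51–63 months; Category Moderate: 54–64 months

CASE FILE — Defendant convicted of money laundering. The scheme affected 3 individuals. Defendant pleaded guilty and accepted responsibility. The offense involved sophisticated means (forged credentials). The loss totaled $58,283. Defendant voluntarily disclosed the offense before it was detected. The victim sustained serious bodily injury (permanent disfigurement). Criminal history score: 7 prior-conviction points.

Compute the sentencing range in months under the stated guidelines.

39-52 months

Base offense level for money laundering: 10.
A1 applies (level before this adjustment is 10 < 15, so +2): 10 + 2 = 12.
A3 applies: 12 + 2 = 14.
A4 applies: 14 − 2 = 12.
A5 applies: 12 − 1 = 11.
A6 applies: 11 + 2 = 13.
Final offense level: 13.
Criminal history: 7 prior points → Category Low (7-9).
Level 13 falls in the 11-16 band.
Grid: Level 11-16 × Category Low = 39-52 months.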